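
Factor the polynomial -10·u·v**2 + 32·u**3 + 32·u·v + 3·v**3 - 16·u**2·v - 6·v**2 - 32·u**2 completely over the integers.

(2·u + v - 2)·(4·u - 3·v)·(4·u - v)

Group: 2·u·(16·u**2 - 16·u·v + 3·v**2) + (v - 2)·(16·u**2 - 16·u·v + 3·v**2); both groups contain (16·u**2 - 16·u·v + 3·v**2), so (2·u + v - 2) is a factor with cofactor 16·u**2 - 16·u·v + 3·v**2.
The cofactor groups again: 16·u**2 - 16·u·v + 3·v**2 = 4·u·(4·u - 3·v) - v·(4·u - 3·v); both groups contain (4·u - 3·v), giving (4·u - v)·(4·u - 3·v).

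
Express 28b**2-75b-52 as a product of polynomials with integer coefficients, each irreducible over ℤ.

Need a pair with product 28·(-52) = -1456 and sum -75: that's 16 and -91.
Split the middle term: 28b**2+16b - 91b-52 = 4b(7b+4) - 13(7b+4).

(4b-13)(7b+4)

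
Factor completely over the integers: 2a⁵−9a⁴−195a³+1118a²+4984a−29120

(2a+13)(a+8)(a−5)(a²−14a+56)

Trying the rational-root candidates, a = 5 is a root, so (a−5) is a factor; dividing leaves 2a⁴+a³−190a²+168a+5824.
Then a = −8 is a root, giving the factor (a+8) and quotient 2a³−15a²−70a+728.
Then a = −13/2 is a root, giving the factor (2a+13) and quotient a²−14a+56.
The quadratic a²−14a+56 has discriminant −28 < 0 and is irreducible over ℤ.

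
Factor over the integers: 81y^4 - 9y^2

9y^2(3y + 1)(3y - 1)

Every term has a factor of 9y^2. Then 9y^2 - 1 = (3y)² − (1)².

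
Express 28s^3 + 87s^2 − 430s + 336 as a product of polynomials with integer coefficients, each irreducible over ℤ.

Trying the rational-root candidates, s = 8/7 is a root, so (7s − 8) is a factor; dividing leaves 4s^2 + 17s − 42.
The remaining quadratic factors as (4s − 7)(s + 6).

(4s − 7)(7s − 8)(s + 6)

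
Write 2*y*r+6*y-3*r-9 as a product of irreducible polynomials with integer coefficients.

(2*y-3)*(r+3)

Group as (2*y*r+6*y) + (-3*r-9) = 2*y*(r+3) - 3*(r+3).
Both groups share the factor (r+3).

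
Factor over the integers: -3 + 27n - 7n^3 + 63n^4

Group as (63n^4 + 27n) + (-7n^3 - 3) = 9n(7n^3 + 3) - (7n^3 + 3).
Both groups share the factor (7n^3 + 3).

(9n - 1)(7n^3 + 3)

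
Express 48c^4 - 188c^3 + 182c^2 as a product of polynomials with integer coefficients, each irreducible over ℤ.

2c^2(4c - 7)(6c - 13)

Pull out the common factor 2c^2, then factor the remaining trinomial.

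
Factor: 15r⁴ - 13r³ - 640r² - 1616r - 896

(3r + 7)(5r + 4)(r + 4)(r - 8)

Trying the rational-root candidates, r = 8 is a root, giving the factor (r - 8) and quotient 15r³ + 107r² + 216r + 112.
Next, r = -4/5 is a root, so (5r + 4) is a factor; dividing leaves 3r² + 19r + 28.
The remaining quadratic factors as (r + 4)(3r + 7).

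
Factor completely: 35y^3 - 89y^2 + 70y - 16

(5y - 2)(7y - 8)(y - 1)

By the rational root theorem, y = 8/7 is a root, so (7y - 8) is a factor; dividing leaves 5y^2 - 7y + 2.
The remaining quadratic factors as (5y - 2)(y - 1).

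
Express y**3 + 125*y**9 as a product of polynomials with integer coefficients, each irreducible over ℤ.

y**3*(5*y**2 + 1)*(25*y**4 − 5*y**2 + 1)

Pull out the common factor y**3, leaving 125*y**6 + 1.
Recognize a sum of cubes with the parts 1 and 5*y**2.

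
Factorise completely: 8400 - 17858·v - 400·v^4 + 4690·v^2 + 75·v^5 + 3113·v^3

Testing divisors of the constant over divisors of the leading coefficient, v = 3/5 is a root, so (5·v - 3) divides it; the quotient is 15·v^4 - 71·v^3 + 580·v^2 + 1286·v - 2800.
Then v = -8/3 is a root, so (3·v + 8) is a factor; dividing leaves 5·v^3 - 37·v^2 + 292·v - 350.
Then v = 7/5 is a root, giving the factor (5·v - 7) and quotient v^2 - 6·v + 50.
The quadratic v^2 - 6·v + 50 has discriminant -164 < 0 and is irreducible over ℤ.

(3·v + 8)·(5·v - 3)·(5·v - 7)·(v^2 - 6·v + 50)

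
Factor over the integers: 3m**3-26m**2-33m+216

(3m-8)(m+3)(m-9)

Among the possible rational roots, m = 9 is a root, so (m-9) is a factor; dividing leaves 3m**2+m-24.
The remaining quadratic factors as (m+3)(3m-8).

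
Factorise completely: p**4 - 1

(p + 1)*(p - 1)*(p**2 + 1)

Difference of squares twice: with A = p and B = 1, A⁴ − B⁴ = (A² − B²)(A² + B²), and A² − B² factors again.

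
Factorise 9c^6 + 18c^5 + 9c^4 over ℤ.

9c^4(c + 1)^2

Pull out the common factor 9c^4, leaving c^2 + 2c + 1.
Recognize a perfect-square trinomial with the parts c and 1.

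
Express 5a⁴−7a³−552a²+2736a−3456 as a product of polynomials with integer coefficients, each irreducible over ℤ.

(5a−12)(a+12)(a−3)(a−8)

Trying the rational-root candidates, a = 12/5 is a root, so (5a−12) divides it; the quotient is a³+a²−108a+288.
Next, a = 8 is a root, so (a−8) divides it; the quotient is a²+9a−36.
The remaining quadratic factors as (a−3)(a+12).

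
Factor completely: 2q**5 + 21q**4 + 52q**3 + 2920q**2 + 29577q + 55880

(2q + 5)(q + 11)(q + 8)(q**2 - 11q + 127)

Testing divisors of the constant over divisors of the leading coefficient, q = -11 is a root, giving the factor (q + 11) and quotient 2q**4 - q**3 + 63q**2 + 2227q + 5080.
Continuing, q = -5/2 is a root, so (2q + 5) divides it; the quotient is q**3 - 3q**2 + 39q + 1016.
Then q = -8 is a root, giving the factor (q + 8) and quotient q**2 - 11q + 127.
The quadratic q**2 - 11q + 127 has discriminant -387 < 0 and is irreducible over ℤ.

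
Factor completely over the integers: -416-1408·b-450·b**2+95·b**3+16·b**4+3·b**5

Testing divisors of the constant over divisors of the leading coefficient, b = -1/3 is a root, giving the factor (3·b+1) and quotient b**4+5·b**3+30·b**2-160·b-416.
Then b = -2 is a root, giving the factor (b+2) and quotient b**3+3·b**2+24·b-208.
Then b = 4 is a root, giving the factor (b-4) and quotient b**2+7·b+52.
The quadratic b**2+7·b+52 has discriminant -159 < 0 and is irreducible over ℤ.

(3·b+1)·(b+2)·(b-4)·(b**2+7·b+52)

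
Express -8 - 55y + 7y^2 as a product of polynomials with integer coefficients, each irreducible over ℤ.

(7y + 1)(y - 8)

Need a pair with product 7·(-8) = -56 and sum -55: that's 1 and -56.
Split the middle term: 7y^2 + y - 56y - 8 = y(7y + 1) - 8(7y + 1).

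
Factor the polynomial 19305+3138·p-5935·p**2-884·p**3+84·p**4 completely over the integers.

(2·p+9)·(6·p+11)·(7·p-13)·(p-15)

By the rational root theorem, p = -11/6 is a root, giving the factor (6·p+11) and quotient 14·p**3-173·p**2-672·p+1755.
Next, p = -9/2 is a root, so (2·p+9) divides it; the quotient is 7·p**2-118·p+195.
The remaining quadratic factors as (p-15)(7·p-13).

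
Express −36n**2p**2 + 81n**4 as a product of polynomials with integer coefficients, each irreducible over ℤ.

Factor out 9n**2, leaving 9n**2 − 4p**2, which is a difference of two squares.

9n**2(3n + 2p)(3n − 2p)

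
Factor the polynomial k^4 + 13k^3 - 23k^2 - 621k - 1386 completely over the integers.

Trying the rational-root candidates, k = -11 is a root, so (k + 11) divides it; the quotient is k^3 + 2k^2 - 45k - 126.
Continuing, k = -6 is a root, giving the factor (k + 6) and quotient k^2 - 4k - 21.
The remaining quadratic factors as (k - 7)(k + 3).

(k + 11)(k + 3)(k + 6)(k - 7)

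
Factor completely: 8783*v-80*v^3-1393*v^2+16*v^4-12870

(4*v-11)*(4*v-13)*(v+10)*(v-9)

Testing divisors of the constant over divisors of the leading coefficient, v = 13/4 is a root, so (4*v-13) is a factor; dividing leaves 4*v^3-7*v^2-371*v+990.
Then v = -10 is a root, giving the factor (v+10) and quotient 4*v^2-47*v+99.
The remaining quadratic factors as (v-9)(4*v-11).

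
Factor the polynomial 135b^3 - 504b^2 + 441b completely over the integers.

9b(3b - 7)(5b - 7)

Pull out the common factor 9b, then factor the remaining trinomial.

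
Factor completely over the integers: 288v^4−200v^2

Every term has a factor of 8v^2. Then 36v^2−25 = (6v)² − (5)².

8v^2(6v+5)(6v−5)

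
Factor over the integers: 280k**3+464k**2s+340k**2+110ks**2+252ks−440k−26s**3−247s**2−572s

(10k+13s)(14k−2s−11)(2k+s+4)

Group: 2k(140k**2+162ks−110k−26s**2−143s) + (s+4)(140k**2+162ks−110k−26s**2−143s); both groups contain (140k**2+162ks−110k−26s**2−143s), so (2k+s+4) is a factor with cofactor 140k**2+162ks−110k−26s**2−143s.
The cofactor groups again: 140k**2+162ks−110k−26s**2−143s = 14k(10k+13s) + (−2s−11)(10k+13s); both groups contain (10k+13s), giving (14k−2s−11)(10k+13s).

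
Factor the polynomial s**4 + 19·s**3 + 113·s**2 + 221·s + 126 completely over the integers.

(s + 1)·(s + 2)·(s + 7)·(s + 9)

By the rational root theorem, s = −1 is a root, giving the factor (s + 1) and quotient s**3 + 18·s**2 + 95·s + 126.
Next, s = −9 is a root, giving the factor (s + 9) and quotient s**2 + 9·s + 14.
The remaining quadratic factors as (s + 7)(s + 2).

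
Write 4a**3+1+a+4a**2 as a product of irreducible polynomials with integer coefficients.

Group as (4a**3+a) + (4a**2+1) = a(4a**2+1) + (4a**2+1).
Both groups share the factor (4a**2+1).

(a+1)(4a**2+1)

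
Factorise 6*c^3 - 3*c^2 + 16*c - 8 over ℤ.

Group as (6*c^3 + 16*c) + (-3*c^2 - 8) = 2*c*(3*c^2 + 8) - (3*c^2 + 8).
Both groups share the factor (3*c^2 + 8).

(2*c - 1)*(3*c^2 + 8)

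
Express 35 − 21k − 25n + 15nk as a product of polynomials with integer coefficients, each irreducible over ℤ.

Group as (15nk − 25n) + (−21k + 35) = 5n(3k − 5) − 7(3k − 5).
Both groups share the factor (3k − 5).

(3k − 5)(5n − 7)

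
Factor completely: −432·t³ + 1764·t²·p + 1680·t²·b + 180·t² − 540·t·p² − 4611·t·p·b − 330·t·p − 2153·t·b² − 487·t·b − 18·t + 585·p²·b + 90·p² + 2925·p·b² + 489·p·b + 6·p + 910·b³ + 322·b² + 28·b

Group: 4·t·(−108·t² + 36·t·p + 285·t·b + 18·t − 39·p·b − 6·p − 182·b² − 28·b) + (−15·p − 5·b − 1)·(−108·t² + 36·t·p + 285·t·b + 18·t − 39·p·b − 6·p − 182·b² − 28·b); both groups contain (−108·t² + 36·t·p + 285·t·b + 18·t − 39·p·b − 6·p − 182·b² − 28·b), so (4·t − 15·p − 5·b − 1) is a factor with cofactor −108·t² + 36·t·p + 285·t·b + 18·t − 39·p·b − 6·p − 182·b² − 28·b.
The cofactor groups again: −108·t² + 36·t·p + 285·t·b + 18·t − 39·p·b − 6·p − 182·b² − 28·b = −9·t·(12·t − 13·b − 2) + (3·p + 14·b)·(12·t − 13·b − 2); both groups contain (12·t − 13·b − 2), giving −(9·t − 3·p − 14·b)·(12·t − 13·b − 2).

−(12·t − 13·b − 2)·(9·t − 3·p − 14·b)·(4·t − 15·p − 5·b − 1)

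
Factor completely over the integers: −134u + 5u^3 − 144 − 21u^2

(5u + 9)(u + 2)(u − 8)

Testing divisors of the constant over divisors of the leading coefficient, u = −2 is a root, so (u + 2) divides it; the quotient is 5u^2 − 31u − 72.
The remaining quadratic factors as (5u + 9)(u − 8).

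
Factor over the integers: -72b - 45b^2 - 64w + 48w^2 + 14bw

Group: -9b(5b - 6w + 8) - 8w(5b - 6w + 8); both groups contain (5b - 6w + 8).

-(5b - 6w + 8)(9b + 8w)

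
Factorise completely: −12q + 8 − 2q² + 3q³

Group as (3q³ − 12q) + (−2q² + 8) = 3q(q² − 4) − 2(q² − 4).
Both groups share the factor (q² − 4).

(3q − 2)(q + 2)(q − 2)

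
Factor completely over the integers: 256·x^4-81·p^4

(4·x)⁴ − (3·p)⁴ = ((4·x)² − (3·p)²)((4·x)² + (3·p)²); the first factor splits again, the second (16·x^2+9·p^2) is irreducible.

(4·x-3·p)·(4·x+3·p)·(16·x^2+9·p^2)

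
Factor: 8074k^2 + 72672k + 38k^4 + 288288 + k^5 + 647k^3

(k + 11)(k + 12)(k + 14)(k^2 + k + 156)

Among the possible rational roots, k = −11 is a root, giving the factor (k + 11) and quotient k^4 + 27k^3 + 350k^2 + 4224k + 26208.
Continuing, k = −12 is a root, giving the factor (k + 12) and quotient k^3 + 15k^2 + 170k + 2184.
Next, k = −14 is a root, so (k + 14) is a factor; dividing leaves k^2 + k + 156.
The quadratic k^2 + k + 156 has discriminant −623 < 0 and is irreducible over ℤ.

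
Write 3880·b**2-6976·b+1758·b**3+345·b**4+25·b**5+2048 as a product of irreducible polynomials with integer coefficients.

By the rational root theorem, b = -8 is a root, so (b+8) is a factor; dividing leaves 25·b**4+145·b**3+598·b**2-904·b+256.
Then b = 2/5 is a root, so (5·b-2) divides it; the quotient is 5·b**3+31·b**2+132·b-128.
Continuing, b = 4/5 is a root, giving the factor (5·b-4) and quotient b**2+7·b+32.
The quadratic b**2+7·b+32 has discriminant -79 < 0 and is irreducible over ℤ.

(5·b-2)·(5·b-4)·(b+8)·(b**2+7·b+32)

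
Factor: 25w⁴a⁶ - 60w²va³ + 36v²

(5w²a³ - 6v)²

Recognize a perfect-square trinomial with the parts 5w²a³ and 6v.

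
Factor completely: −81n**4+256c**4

Write as (16c**2)² − (9n**2)², then factor 16c**2−9n**2 once more.

(4c+3n)(4c−3n)(16c**2+9n**2)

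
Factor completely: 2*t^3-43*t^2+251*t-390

(2*t-5)*(t-13)*(t-6)

By the rational root theorem, t = 6 is a root, giving the factor (t-6) and quotient 2*t^2-31*t+65.
The remaining quadratic factors as (t-13)(2*t-5).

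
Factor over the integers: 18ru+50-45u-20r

Group as (18ru-20r) + (-45u+50) = 2r(9u-10) - 5(9u-10).
Both groups share the factor (9u-10).

(2r-5)(9u-10)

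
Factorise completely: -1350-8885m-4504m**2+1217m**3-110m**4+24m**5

By the rational root theorem, m = -5/4 is a root, so (4m+5) divides it; the quotient is 6m**4-35m**3+348m**2-1561m-270.
Continuing, m = -1/6 is a root, so (6m+1) is a factor; dividing leaves m**3-6m**2+59m-270.
Then m = 5 is a root, giving the factor (m-5) and quotient m**2-m+54.
The quadratic m**2-m+54 has discriminant -215 < 0 and is irreducible over ℤ.

(4m+5)(6m+1)(m-5)(m**2-m+54)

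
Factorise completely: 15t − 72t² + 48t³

3t(4t − 1)(4t − 5)

Pull out the common factor 3t, then factor the remaining trinomial.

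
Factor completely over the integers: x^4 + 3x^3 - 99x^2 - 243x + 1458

(x + 6)(x + 9)(x - 3)(x - 9)

By the rational root theorem, x = -9 is a root, so (x + 9) divides it; the quotient is x^3 - 6x^2 - 45x + 162.
Next, x = -6 is a root, so (x + 6) divides it; the quotient is x^2 - 12x + 27.
The remaining quadratic factors as (x - 9)(x - 3).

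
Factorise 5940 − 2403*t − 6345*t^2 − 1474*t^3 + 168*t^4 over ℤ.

(4*t − 3)*(6*t + 11)*(7*t + 15)*(t − 12)

Trying the rational-root candidates, t = −15/7 is a root, giving the factor (7*t + 15) and quotient 24*t^3 − 262*t^2 − 345*t + 396.
Continuing, t = 12 is a root, so (t − 12) divides it; the quotient is 24*t^2 + 26*t − 33.
The remaining quadratic factors as (4*t − 3)(6*t + 11).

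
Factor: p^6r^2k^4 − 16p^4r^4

p^4r^2(pk^2 + 4r)(pk^2 − 4r)

Pull out the common factor p^4r^2, leaving p^2k^4 − 16r^2.
Recognize a difference of squares with the parts pk^2 and 4r.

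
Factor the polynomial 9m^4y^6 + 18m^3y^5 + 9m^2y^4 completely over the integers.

Every term has a factor of 9m^2y^4; factoring it out leaves m^2y^2 + 2my + 1.
Recognize a perfect-square trinomial with the parts my and 1.

9m^2y^4(my + 1)^2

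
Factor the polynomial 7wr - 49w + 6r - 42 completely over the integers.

(7w + 6)(r - 7)

Group as (7wr - 49w) + (6r - 42) = 7w(r - 7) + 6(r - 7).
Both groups share the factor (r - 7).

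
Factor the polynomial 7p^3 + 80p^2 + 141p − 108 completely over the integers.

(7p − 4)(p + 3)(p + 9)

Trying the rational-root candidates, p = −9 is a root, so (p + 9) divides it; the quotient is 7p^2 + 17p − 12.
The remaining quadratic factors as (p + 3)(7p − 4).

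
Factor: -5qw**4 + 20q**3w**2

5qw**2(2q + w)(2q - w)

Pull out the common factor 5qw**2; 4q**2 - w**2 is a difference of squares.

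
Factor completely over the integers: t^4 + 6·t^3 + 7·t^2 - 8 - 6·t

Testing divisors of the constant over divisors of the leading coefficient, t = -2 is a root, so (t + 2) divides it; the quotient is t^3 + 4·t^2 - t - 4.
Next, t = -4 is a root, so (t + 4) is a factor; dividing leaves t^2 - 1.
The remaining quadratic factors as (t + 1)(t - 1).

(t + 1)·(t + 2)·(t + 4)·(t - 1)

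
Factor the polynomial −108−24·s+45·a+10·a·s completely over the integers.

(2·s+9)·(5·a−12)

Group as (10·a·s+45·a) + (−24·s−108) = 5·a·(2·s+9) − 12·(2·s+9).
Both groups share the factor (2·s+9).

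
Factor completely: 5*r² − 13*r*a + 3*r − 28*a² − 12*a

(r − 4*a)*(5*r + 7*a + 3)

Group: 5*r*(r − 4*a) + (7*a + 3)*(r − 4*a); both groups contain (r − 4*a).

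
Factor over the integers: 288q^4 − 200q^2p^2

Factor out 8q^2, leaving 36q^2 − 25p^2, which is a difference of two squares.

8q^2(6q − 5p)(6q + 5p)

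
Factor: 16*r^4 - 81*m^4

Difference of squares twice: with A = 2*r and B = 3*m, A⁴ − B⁴ = (A² − B²)(A² + B²), and A² − B² factors again.

(2*r - 3*m)*(2*r + 3*m)*(4*r^2 + 9*m^2)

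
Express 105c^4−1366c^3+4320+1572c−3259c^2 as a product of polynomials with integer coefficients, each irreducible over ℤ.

(3c+4)(5c+9)(7c−8)(c−15)

Testing divisors of the constant over divisors of the leading coefficient, c = 8/7 is a root, so (7c−8) is a factor; dividing leaves 15c^3−178c^2−669c−540.
Continuing, c = −4/3 is a root, so (3c+4) is a factor; dividing leaves 5c^2−66c−135.
The remaining quadratic factors as (c−15)(5c+9).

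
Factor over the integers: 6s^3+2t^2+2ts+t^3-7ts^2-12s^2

Group: t(t^2-3ts+2t+2s^2-4s) + 3s(t^2-3ts+2t+2s^2-4s); both groups contain (t^2-3ts+2t+2s^2-4s), so (t+3s) is a factor with cofactor t^2-3ts+2t+2s^2-4s.
The cofactor groups again: t^2-3ts+2t+2s^2-4s = t(t-2s) + (-s+2)(t-2s); both groups contain (t-2s), giving (t-s+2)(t-2s).

(t-2s)(t-s+2)(t+3s)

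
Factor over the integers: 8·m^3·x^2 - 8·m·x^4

Every term has a factor of 8·m·x^2. Then m^2 - x^2 = (m)² − (x)².

8·m·x^2·(m + x)·(m - x)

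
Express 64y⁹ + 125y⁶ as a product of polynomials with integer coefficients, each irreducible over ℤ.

Pull out the common factor y⁶, leaving 64y³ + 125.
Recognize a sum of cubes with the parts 4y and 5.

y⁶(4y + 5)(16y² − 20y + 25)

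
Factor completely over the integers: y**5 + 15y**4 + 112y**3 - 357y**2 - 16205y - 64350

(y + 10)(y + 5)(y - 9)(y**2 + 9y + 143)

Among the possible rational roots, y = -5 is a root, so (y + 5) is a factor; dividing leaves y**4 + 10y**3 + 62y**2 - 667y - 12870.
Next, y = -10 is a root, giving the factor (y + 10) and quotient y**3 + 62y - 1287.
Then y = 9 is a root, giving the factor (y - 9) and quotient y**2 + 9y + 143.
The quadratic y**2 + 9y + 143 has discriminant -491 < 0 and is irreducible over ℤ.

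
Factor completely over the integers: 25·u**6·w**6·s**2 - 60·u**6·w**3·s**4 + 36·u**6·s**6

Every term has a factor of u**6·s**2; factoring it out leaves 25·w**6 - 60·w**3·s**2 + 36·s**4.
Recognize a perfect-square trinomial with the parts 6·s**2 and 5·w**3.

s**2·u**6·(5·w**3 - 6·s**2)**2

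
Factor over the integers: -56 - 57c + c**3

(c + 1)(c + 7)(c - 8)

Trying the rational-root candidates, c = -1 is a root, so (c + 1) divides it; the quotient is c**2 - c - 56.
The remaining quadratic factors as (c + 7)(c - 8).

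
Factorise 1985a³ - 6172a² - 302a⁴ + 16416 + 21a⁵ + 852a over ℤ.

(3a - 8)(7a + 9)(a - 6)(a² - 7a + 38)

Among the possible rational roots, a = 6 is a root, so (a - 6) divides it; the quotient is 21a⁴ - 176a³ + 929a² - 598a - 2736.
Next, a = 8/3 is a root, giving the factor (3a - 8) and quotient 7a³ - 40a² + 203a + 342.
Continuing, a = -9/7 is a root, giving the factor (7a + 9) and quotient a² - 7a + 38.
The quadratic a² - 7a + 38 has discriminant -103 < 0 and is irreducible over ℤ.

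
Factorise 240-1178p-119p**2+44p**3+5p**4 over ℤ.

(5p-1)(p+6)(p+8)(p-5)

Among the possible rational roots, p = -6 is a root, so (p+6) is a factor; dividing leaves 5p**3+14p**2-203p+40.
Then p = 5 is a root, giving the factor (p-5) and quotient 5p**2+39p-8.
The remaining quadratic factors as (p+8)(5p-1).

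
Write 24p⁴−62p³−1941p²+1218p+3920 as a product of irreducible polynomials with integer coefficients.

Trying the rational-root candidates, p = 7/4 is a root, so (4p−7) divides it; the quotient is 6p³−5p²−494p−560.
Then p = 10 is a root, so (p−10) is a factor; dividing leaves 6p²+55p+56.
The remaining quadratic factors as (p+8)(6p+7).

(4p−7)(6p+7)(p+8)(p−10)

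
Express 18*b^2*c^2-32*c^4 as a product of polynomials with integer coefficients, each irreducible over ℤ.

Factor out 2*c^2, leaving 9*b^2-16*c^2, which is a difference of two squares.

2*c^2*(3*b+4*c)*(3*b-4*c)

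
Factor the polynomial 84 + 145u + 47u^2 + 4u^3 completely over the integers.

Testing divisors of the constant over divisors of the leading coefficient, u = -7 is a root, so (u + 7) is a factor; dividing leaves 4u^2 + 19u + 12.
The remaining quadratic factors as (4u + 3)(u + 4).

(4u + 3)(u + 4)(u + 7)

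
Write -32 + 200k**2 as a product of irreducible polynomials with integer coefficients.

8(5k + 2)(5k - 2)

Factor out 8, leaving 25k**2 - 4, which is a difference of two squares.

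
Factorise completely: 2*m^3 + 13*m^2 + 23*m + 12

Among the possible rational roots, m = −4 is a root, so (m + 4) is a factor; dividing leaves 2*m^2 + 5*m + 3.
The remaining quadratic factors as (m + 1)(2*m + 3).

(2*m + 3)*(m + 1)*(m + 4)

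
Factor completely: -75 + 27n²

Pull out the common factor 3; 9n² - 25 is a difference of squares.

3(3n + 5)(3n - 5)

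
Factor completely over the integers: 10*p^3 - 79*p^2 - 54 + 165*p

(2*p - 9)*(5*p - 2)*(p - 3)

Trying the rational-root candidates, p = 2/5 is a root, so (5*p - 2) divides it; the quotient is 2*p^2 - 15*p + 27.
The remaining quadratic factors as (2*p - 9)(p - 3).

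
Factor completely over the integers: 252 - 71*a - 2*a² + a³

(a + 9)*(a - 4)*(a - 7)

Testing divisors of the constant over divisors of the leading coefficient, a = 7 is a root, giving the factor (a - 7) and quotient a² + 5*a - 36.
The remaining quadratic factors as (a + 9)(a - 4).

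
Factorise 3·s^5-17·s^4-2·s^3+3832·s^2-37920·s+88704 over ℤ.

By the rational root theorem, s = 11/3 is a root, giving the factor (3·s-11) and quotient s^4-2·s^3-8·s^2+1248·s-8064.
Then s = -12 is a root, so (s+12) is a factor; dividing leaves s^3-14·s^2+160·s-672.
Continuing, s = 6 is a root, giving the factor (s-6) and quotient s^2-8·s+112.
The quadratic s^2-8·s+112 has discriminant -384 < 0 and is irreducible over ℤ.

(3·s-11)·(s+12)·(s-6)·(s^2-8·s+112)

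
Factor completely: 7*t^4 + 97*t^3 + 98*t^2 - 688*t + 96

(7*t - 1)*(t + 12)*(t + 4)*(t - 2)

Trying the rational-root candidates, t = -12 is a root, so (t + 12) divides it; the quotient is 7*t^3 + 13*t^2 - 58*t + 8.
Continuing, t = 2 is a root, giving the factor (t - 2) and quotient 7*t^2 + 27*t - 4.
The remaining quadratic factors as (t + 4)(7*t - 1).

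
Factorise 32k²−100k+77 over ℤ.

(4k−7)(8k−11)

Need a pair with product 32·77 = 2464 and sum −100: that's −44 and −56.
Split the middle term: 32k²−44k − 56k+77 = 4k(8k−11) − 7(8k−11).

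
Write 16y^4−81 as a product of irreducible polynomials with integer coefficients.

(2y+3)(2y−3)(4y^2+9)

(2y)⁴ − (3)⁴ = ((2y)² − (3)²)((2y)² + (3)²); the first factor splits again, the second (4y^2+9) is irreducible.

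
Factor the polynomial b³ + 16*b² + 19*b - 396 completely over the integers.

(b + 11)*(b + 9)*(b - 4)

Testing divisors of the constant over divisors of the leading coefficient, b = 4 is a root, so (b - 4) is a factor; dividing leaves b² + 20*b + 99.
The remaining quadratic factors as (b + 11)(b + 9).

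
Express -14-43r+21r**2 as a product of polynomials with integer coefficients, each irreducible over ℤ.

Need a pair with product 21·(-14) = -294 and sum -43: that's -49 and 6.
Split the middle term: 21r**2-49r + 6r-14 = 7r(3r-7) + 2(3r-7).

(3r-7)(7r+2)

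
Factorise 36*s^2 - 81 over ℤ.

Pull out the common factor 9; 4*s^2 - 9 is a difference of squares.

9*(2*s + 3)*(2*s - 3)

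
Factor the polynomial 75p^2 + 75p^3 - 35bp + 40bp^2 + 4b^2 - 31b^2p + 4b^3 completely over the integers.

(4b - 15p)(b + p + 1)(b - 5p)

Group: 4b(b^2 - 4bp + b - 5p^2 - 5p) - 15p(b^2 - 4bp + b - 5p^2 - 5p); both groups contain (b^2 - 4bp + b - 5p^2 - 5p), so (4b - 15p) is a factor with cofactor b^2 - 4bp + b - 5p^2 - 5p.
The cofactor groups again: b^2 - 4bp + b - 5p^2 - 5p = b(b + p + 1) - 5p(b + p + 1); both groups contain (b + p + 1), giving (b - 5p)(b + p + 1).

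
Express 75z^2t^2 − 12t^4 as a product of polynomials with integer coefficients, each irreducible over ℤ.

3t^2(5z − 2t)(5z + 2t)

Factor out 3t^2, leaving 25z^2 − 4t^2, which is a difference of two squares.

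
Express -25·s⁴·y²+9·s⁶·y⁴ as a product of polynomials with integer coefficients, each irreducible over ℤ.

s⁴·y²·(3·s·y+5)·(3·s·y-5)

Factor out s⁴·y² first: what remains is 9·s²·y²-25.
Recognize a difference of squares with the parts 3·s·y and 5.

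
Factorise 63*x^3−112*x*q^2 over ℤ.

Factor out 7*x, leaving 9*x^2−16*q^2, which is a difference of two squares.

7*x*(3*x−4*q)*(3*x+4*q)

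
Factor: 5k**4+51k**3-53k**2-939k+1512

(5k-9)(k+7)(k+8)(k-3)

Trying the rational-root candidates, k = 9/5 is a root, so (5k-9) divides it; the quotient is k**3+12k**2+11k-168.
Continuing, k = -7 is a root, giving the factor (k+7) and quotient k**2+5k-24.
The remaining quadratic factors as (k-3)(k+8).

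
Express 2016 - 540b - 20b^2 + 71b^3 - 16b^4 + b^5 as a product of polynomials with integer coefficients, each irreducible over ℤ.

Testing divisors of the constant over divisors of the leading coefficient, b = -3 is a root, giving the factor (b + 3) and quotient b^4 - 19b^3 + 128b^2 - 404b + 672.
Next, b = 8 is a root, giving the factor (b - 8) and quotient b^3 - 11b^2 + 40b - 84.
Continuing, b = 7 is a root, giving the factor (b - 7) and quotient b^2 - 4b + 12.
The quadratic b^2 - 4b + 12 has discriminant -32 < 0 and is irreducible over ℤ.

(b + 3)(b - 7)(b - 8)(b^2 - 4b + 12)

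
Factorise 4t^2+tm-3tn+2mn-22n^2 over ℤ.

(t+2n)(4t+m-11n)

Group: t(4t+m-11n) + 2n(4t+m-11n); both groups contain (4t+m-11n).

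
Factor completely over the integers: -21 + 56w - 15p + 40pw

Group as (40pw - 15p) + (56w - 21) = 5p(8w - 3) + 7(8w - 3).
Both groups share the factor (8w - 3).

(5p + 7)(8w - 3)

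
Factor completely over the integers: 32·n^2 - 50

2·(4·n + 5)·(4·n - 5)

Every term has a factor of 2. Then 16·n^2 - 25 = (4·n)² − (5)².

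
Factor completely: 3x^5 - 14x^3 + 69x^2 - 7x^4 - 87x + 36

By the rational root theorem, x = 4/3 is a root, so (3x - 4) is a factor; dividing leaves x^4 - x^3 - 6x^2 + 15x - 9.
Then x = -3 is a root, so (x + 3) divides it; the quotient is x^3 - 4x^2 + 6x - 3.
Then x = 1 is a root, giving the factor (x - 1) and quotient x^2 - 3x + 3.
The quadratic x^2 - 3x + 3 has discriminant -3 < 0 and is irreducible over ℤ.

(3x - 4)(x + 3)(x - 1)(x^2 - 3x + 3)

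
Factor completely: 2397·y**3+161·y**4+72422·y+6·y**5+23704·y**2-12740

(6·y-1)·(y+14)·(y+5)·(y**2+8·y+182)

By the rational root theorem, y = -14 is a root, so (y+14) divides it; the quotient is 6·y**4+77·y**3+1319·y**2+5238·y-910.
Continuing, y = -5 is a root, giving the factor (y+5) and quotient 6·y**3+47·y**2+1084·y-182.
Continuing, y = 1/6 is a root, giving the factor (6·y-1) and quotient y**2+8·y+182.
The quadratic y**2+8·y+182 has discriminant -664 < 0 and is irreducible over ℤ.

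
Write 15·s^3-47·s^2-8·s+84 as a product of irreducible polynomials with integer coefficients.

By the rational root theorem, s = 7/3 is a root, so (3·s-7) is a factor; dividing leaves 5·s^2-4·s-12.
The remaining quadratic factors as (s-2)(5·s+6).

(3·s-7)·(5·s+6)·(s-2)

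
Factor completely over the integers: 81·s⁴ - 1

(3·s + 1)·(3·s - 1)·(9·s² + 1)

(3·s)⁴ − (1)⁴ = ((3·s)² − (1)²)((3·s)² + (1)²); the first factor splits again, the second (9·s² + 1) is irreducible.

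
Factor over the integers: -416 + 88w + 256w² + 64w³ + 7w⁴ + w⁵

(w + 2)(w + 4)(w - 1)(w² + 2w + 52)

By the rational root theorem, w = -4 is a root, giving the factor (w + 4) and quotient w⁴ + 3w³ + 52w² + 48w - 104.
Next, w = -2 is a root, giving the factor (w + 2) and quotient w³ + w² + 50w - 52.
Then w = 1 is a root, giving the factor (w - 1) and quotient w² + 2w + 52.
The quadratic w² + 2w + 52 has discriminant -204 < 0 and is irreducible over ℤ.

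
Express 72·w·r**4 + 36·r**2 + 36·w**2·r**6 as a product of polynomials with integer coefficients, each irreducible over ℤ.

Pull out the common factor 36·r**2, leaving w**2·r**4 + 2·w·r**2 + 1.
Recognize a perfect-square trinomial with the parts 1 and w·r**2.

36·r**2·(w·r**2 + 1)**2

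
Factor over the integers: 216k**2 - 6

Factor out 6, leaving 36k**2 - 1, which is a difference of two squares.

6(6k + 1)(6k - 1)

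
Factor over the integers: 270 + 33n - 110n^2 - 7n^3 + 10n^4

(2n + 5)(5n + 9)(n - 2)(n - 3)

Trying the rational-root candidates, n = -5/2 is a root, so (2n + 5) is a factor; dividing leaves 5n^3 - 16n^2 - 15n + 54.
Then n = 2 is a root, so (n - 2) divides it; the quotient is 5n^2 - 6n - 27.
The remaining quadratic factors as (5n + 9)(n - 3).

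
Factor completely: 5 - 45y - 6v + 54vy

Group as (54vy - 6v) + (-45y + 5) = 6v(9y - 1) - 5(9y - 1).
Both groups share the factor (9y - 1).

(6v - 5)(9y - 1)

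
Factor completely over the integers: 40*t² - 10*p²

Factor out 10, leaving 4*t² - p², which is a difference of two squares.

10*(2*t - p)*(2*t + p)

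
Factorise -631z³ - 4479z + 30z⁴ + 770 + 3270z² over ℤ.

(5z - 1)(6z - 11)(z - 14)(z - 5)

Testing divisors of the constant over divisors of the leading coefficient, z = 1/5 is a root, giving the factor (5z - 1) and quotient 6z³ - 125z² + 629z - 770.
Next, z = 14 is a root, giving the factor (z - 14) and quotient 6z² - 41z + 55.
The remaining quadratic factors as (6z - 11)(z - 5).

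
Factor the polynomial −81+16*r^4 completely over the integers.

(2*r)⁴ − (3)⁴ = ((2*r)² − (3)²)((2*r)² + (3)²); the first factor splits again, the second (4*r^2+9) is irreducible.

(2*r+3)*(2*r−3)*(4*r^2+9)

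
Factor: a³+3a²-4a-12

(a+2)(a+3)(a-2)

Trying the rational-root candidates, a = -3 is a root, so (a+3) divides it; the quotient is a²-4.
The remaining quadratic factors as (a-2)(a+2).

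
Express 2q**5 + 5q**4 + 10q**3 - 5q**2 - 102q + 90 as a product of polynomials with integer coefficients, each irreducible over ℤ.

By the rational root theorem, q = -3 is a root, so (q + 3) is a factor; dividing leaves 2q**4 - q**3 + 13q**2 - 44q + 30.
Next, q = 3/2 is a root, giving the factor (2q - 3) and quotient q**3 + q**2 + 8q - 10.
Then q = 1 is a root, giving the factor (q - 1) and quotient q**2 + 2q + 10.
The quadratic q**2 + 2q + 10 has discriminant -36 < 0 and is irreducible over ℤ.

(2q - 3)(q + 3)(q - 1)(q**2 + 2q + 10)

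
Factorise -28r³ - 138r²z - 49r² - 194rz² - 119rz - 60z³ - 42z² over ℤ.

-(4r + 10z + 7)(7r + 3z)(r + 2z)

Group: r(-28r² - 82rz - 49r - 30z² - 21z) + 2z(-28r² - 82rz - 49r - 30z² - 21z); both groups contain (-28r² - 82rz - 49r - 30z² - 21z), so (r + 2z) is a factor with cofactor -28r² - 82rz - 49r - 30z² - 21z.
The cofactor groups again: -28r² - 82rz - 49r - 30z² - 21z = -7r(4r + 10z + 7) - 3z(4r + 10z + 7); both groups contain (4r + 10z + 7), giving -(7r + 3z)(4r + 10z + 7).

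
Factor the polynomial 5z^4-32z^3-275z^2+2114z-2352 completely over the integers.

(5z-7)(z+8)(z-6)(z-7)

Among the possible rational roots, z = -8 is a root, so (z+8) is a factor; dividing leaves 5z^3-72z^2+301z-294.
Continuing, z = 7 is a root, so (z-7) divides it; the quotient is 5z^2-37z+42.
The remaining quadratic factors as (5z-7)(z-6).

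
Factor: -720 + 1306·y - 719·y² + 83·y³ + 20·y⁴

(4·y - 5)·(5·y - 8)·(y + 9)·(y - 2)

By the rational root theorem, y = 8/5 is a root, giving the factor (5·y - 8) and quotient 4·y³ + 23·y² - 107·y + 90.
Then y = 2 is a root, so (y - 2) is a factor; dividing leaves 4·y² + 31·y - 45.
The remaining quadratic factors as (4·y - 5)(y + 9).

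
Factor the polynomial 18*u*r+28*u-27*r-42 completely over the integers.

(2*u-3)*(9*r+14)

Group as (18*u*r+28*u) + (-27*r-42) = 2*u*(9*r+14) - 3*(9*r+14).
Both groups share the factor (9*r+14).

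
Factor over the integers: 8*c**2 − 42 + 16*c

Pull out the common factor 2, then factor the remaining trinomial.

2*(2*c + 7)*(2*c − 3)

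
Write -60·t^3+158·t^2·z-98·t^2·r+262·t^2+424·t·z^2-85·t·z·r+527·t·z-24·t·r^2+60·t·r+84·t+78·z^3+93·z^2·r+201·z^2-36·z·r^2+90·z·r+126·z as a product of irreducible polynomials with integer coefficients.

Group: 3·t·(-20·t^2-34·t·z-6·t·r-6·t-6·z^2-9·z·r-9·z) + (-13·z+4·r-14)·(-20·t^2-34·t·z-6·t·r-6·t-6·z^2-9·z·r-9·z); both groups contain (-20·t^2-34·t·z-6·t·r-6·t-6·z^2-9·z·r-9·z), so (3·t-13·z+4·r-14) is a factor with cofactor -20·t^2-34·t·z-6·t·r-6·t-6·z^2-9·z·r-9·z.
The cofactor groups again: -20·t^2-34·t·z-6·t·r-6·t-6·z^2-9·z·r-9·z = -2·t·(10·t+2·z+3·r+3) - 3·z·(10·t+2·z+3·r+3); both groups contain (10·t+2·z+3·r+3), giving -(2·t+3·z)·(10·t+2·z+3·r+3).

-(2·t+3·z)·(10·t+2·z+3·r+3)·(3·t-13·z+4·r-14)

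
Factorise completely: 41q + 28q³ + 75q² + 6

Among the possible rational roots, q = -2 is a root, so (q + 2) divides it; the quotient is 28q² + 19q + 3.
The remaining quadratic factors as (7q + 3)(4q + 1).

(4q + 1)(7q + 3)(q + 2)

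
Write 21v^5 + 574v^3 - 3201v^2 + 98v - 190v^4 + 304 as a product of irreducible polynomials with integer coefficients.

Among the possible rational roots, v = -2/7 is a root, so (7v + 2) is a factor; dividing leaves 3v^4 - 28v^3 + 90v^2 - 483v + 152.
Continuing, v = 8 is a root, so (v - 8) divides it; the quotient is 3v^3 - 4v^2 + 58v - 19.
Next, v = 1/3 is a root, so (3v - 1) is a factor; dividing leaves v^2 - v + 19.
The quadratic v^2 - v + 19 has discriminant -75 < 0 and is irreducible over ℤ.

(3v - 1)(7v + 2)(v - 8)(v^2 - v + 19)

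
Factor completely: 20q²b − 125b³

Pull out the common factor 5b; 4q² − 25b² is a difference of squares.

5b(2q − 5b)(2q + 5b)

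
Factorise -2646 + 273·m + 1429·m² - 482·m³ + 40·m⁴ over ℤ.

Trying the rational-root candidates, m = 9/2 is a root, so (2·m - 9) divides it; the quotient is 20·m³ - 151·m² + 35·m + 294.
Next, m = -6/5 is a root, so (5·m + 6) divides it; the quotient is 4·m² - 35·m + 49.
The remaining quadratic factors as (4·m - 7)(m - 7).

(2·m - 9)·(4·m - 7)·(5·m + 6)·(m - 7)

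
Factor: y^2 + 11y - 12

Two integers with product -12 and sum 11 are 12 and -1.

(y + 12)(y - 1)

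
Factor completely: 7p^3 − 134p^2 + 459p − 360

(7p − 8)(p − 15)(p − 3)

By the rational root theorem, p = 8/7 is a root, so (7p − 8) is a factor; dividing leaves p^2 − 18p + 45.
The remaining quadratic factors as (p − 3)(p − 15).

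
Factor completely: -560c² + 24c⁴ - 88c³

8c²(3c + 10)(c - 7)

Pull out the common factor 8c², then factor the remaining trinomial.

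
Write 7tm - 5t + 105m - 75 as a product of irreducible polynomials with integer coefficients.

Group as (7tm - 5t) + (105m - 75) = t(7m - 5) + 15(7m - 5).
Both groups share the factor (7m - 5).

(7m - 5)(t + 15)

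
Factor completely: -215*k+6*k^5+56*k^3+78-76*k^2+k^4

Among the possible rational roots, k = -3/2 is a root, so (2*k+3) is a factor; dividing leaves 3*k^4-4*k^3+34*k^2-89*k+26.
Continuing, k = 2 is a root, giving the factor (k-2) and quotient 3*k^3+2*k^2+38*k-13.
Next, k = 1/3 is a root, so (3*k-1) is a factor; dividing leaves k^2+k+13.
The quadratic k^2+k+13 has discriminant -51 < 0 and is irreducible over ℤ.

(2*k+3)*(3*k-1)*(k-2)*(k^2+k+13)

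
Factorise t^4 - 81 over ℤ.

(t + 3)(t - 3)(t^2 + 9)

(t)⁴ − (3)⁴ = ((t)² − (3)²)((t)² + (3)²); the first factor splits again, the second (t^2 + 9) is irreducible.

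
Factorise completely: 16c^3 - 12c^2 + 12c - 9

(4c - 3)(4c^2 + 3)

Group as (16c^3 + 12c) + (-12c^2 - 9) = 4c(4c^2 + 3) - 3(4c^2 + 3).
Both groups share the factor (4c^2 + 3).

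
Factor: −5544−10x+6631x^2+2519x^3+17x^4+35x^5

By the rational root theorem, x = 4/5 is a root, so (5x−4) divides it; the quotient is 7x^4+9x^3+511x^2+1735x+1386.
Then x = −2 is a root, so (x+2) is a factor; dividing leaves 7x^3−5x^2+521x+693.
Then x = −9/7 is a root, giving the factor (7x+9) and quotient x^2−2x+77.
The quadratic x^2−2x+77 has discriminant −304 < 0 and is irreducible over ℤ.

(5x−4)(7x+9)(x+2)(x^2−2x+77)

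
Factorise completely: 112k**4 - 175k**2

7k**2(4k + 5)(4k - 5)

Pull out the common factor 7k**2; 16k**2 - 25 is a difference of squares.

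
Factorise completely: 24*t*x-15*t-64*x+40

(3*t-8)*(8*x-5)

Group as (24*t*x-15*t) + (-64*x+40) = 3*t*(8*x-5) - 8*(8*x-5).
Both groups share the factor (8*x-5).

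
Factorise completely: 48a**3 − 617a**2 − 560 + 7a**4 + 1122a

By the rational root theorem, a = −14 is a root, so (a + 14) divides it; the quotient is 7a**3 − 50a**2 + 83a − 40.
Next, a = 1 is a root, so (a − 1) is a factor; dividing leaves 7a**2 − 43a + 40.
The remaining quadratic factors as (7a − 8)(a − 5).

(7a − 8)(a + 14)(a − 1)(a − 5)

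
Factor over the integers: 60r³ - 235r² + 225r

5r(3r - 5)(4r - 9)

Pull out the common factor 5r, then factor the remaining trinomial.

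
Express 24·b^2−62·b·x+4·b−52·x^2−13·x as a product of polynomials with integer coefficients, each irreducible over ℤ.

Group: 4·b·(6·b+4·x+1) − 13·x·(6·b+4·x+1); both groups contain (6·b+4·x+1).

(4·b−13·x)·(6·b+4·x+1)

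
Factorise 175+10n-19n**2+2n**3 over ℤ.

(2n+5)(n-5)(n-7)

Testing divisors of the constant over divisors of the leading coefficient, n = 5 is a root, so (n-5) is a factor; dividing leaves 2n**2-9n-35.
The remaining quadratic factors as (2n+5)(n-7).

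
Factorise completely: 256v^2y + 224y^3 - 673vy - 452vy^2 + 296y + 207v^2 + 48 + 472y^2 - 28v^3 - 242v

-(4v - 4y - 1)(7v - 8y - 8)(v - 7y - 6)

Group: 4v(-7v^2 + 57vy + 50v - 56y^2 - 104y - 48) + (-4y - 1)(-7v^2 + 57vy + 50v - 56y^2 - 104y - 48); both groups contain (-7v^2 + 57vy + 50v - 56y^2 - 104y - 48), so (4v - 4y - 1) is a factor with cofactor -7v^2 + 57vy + 50v - 56y^2 - 104y - 48.
The cofactor groups again: -7v^2 + 57vy + 50v - 56y^2 - 104y - 48 = -7v(v - 7y - 6) + (8y + 8)(v - 7y - 6); both groups contain (v - 7y - 6), giving -(7v - 8y - 8)(v - 7y - 6).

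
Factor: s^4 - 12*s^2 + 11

(s + 1)*(s - 1)*(s^2 - 11)

Substitute u = s^2 to get a quadratic in u, then factor.
s^2 - 11 is irreducible over ℤ (11 is not a perfect square).
s^2 - 1 is a difference of squares.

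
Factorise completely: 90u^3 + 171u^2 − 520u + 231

(3u + 11)(5u − 3)(6u − 7)

By the rational root theorem, u = 7/6 is a root, giving the factor (6u − 7) and quotient 15u^2 + 46u − 33.
The remaining quadratic factors as (5u − 3)(3u + 11).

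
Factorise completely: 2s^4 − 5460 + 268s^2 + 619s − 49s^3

Testing divisors of the constant over divisors of the leading coefficient, s = −4 is a root, so (s + 4) divides it; the quotient is 2s^3 − 57s^2 + 496s − 1365.
Then s = 7 is a root, giving the factor (s − 7) and quotient 2s^2 − 43s + 195.
The remaining quadratic factors as (s − 15)(2s − 13).

(2s − 13)(s + 4)(s − 15)(s − 7)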